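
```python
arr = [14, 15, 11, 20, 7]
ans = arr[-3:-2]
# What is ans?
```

arr has length 5. The slice arr[-3:-2] selects indices [2] (2->11), giving [11].

[11]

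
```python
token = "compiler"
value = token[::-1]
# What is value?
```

token has length 8. The slice token[::-1] selects indices [7, 6, 5, 4, 3, 2, 1, 0] (7->'r', 6->'e', 5->'l', 4->'i', 3->'p', 2->'m', 1->'o', 0->'c'), giving 'relipmoc'.

'relipmoc'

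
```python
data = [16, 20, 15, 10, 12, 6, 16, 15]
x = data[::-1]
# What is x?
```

data has length 8. The slice data[::-1] selects indices [7, 6, 5, 4, 3, 2, 1, 0] (7->15, 6->16, 5->6, 4->12, 3->10, 2->15, 1->20, 0->16), giving [15, 16, 6, 12, 10, 15, 20, 16].

[15, 16, 6, 12, 10, 15, 20, 16]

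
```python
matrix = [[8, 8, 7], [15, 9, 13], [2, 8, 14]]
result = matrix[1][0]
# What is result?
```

matrix[1] = [15, 9, 13]. Taking column 0 of that row yields 15.

15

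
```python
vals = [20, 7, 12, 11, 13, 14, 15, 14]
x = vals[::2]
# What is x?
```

vals has length 8. The slice vals[::2] selects indices [0, 2, 4, 6] (0->20, 2->12, 4->13, 6->15), giving [20, 12, 13, 15].

[20, 12, 13, 15]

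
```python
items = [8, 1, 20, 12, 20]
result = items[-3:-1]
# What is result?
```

items has length 5. The slice items[-3:-1] selects indices [2, 3] (2->20, 3->12), giving [20, 12].

[20, 12]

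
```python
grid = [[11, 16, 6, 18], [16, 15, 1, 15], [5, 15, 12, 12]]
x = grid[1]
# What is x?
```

grid has 3 rows. Row 1 is [16, 15, 1, 15].

[16, 15, 1, 15]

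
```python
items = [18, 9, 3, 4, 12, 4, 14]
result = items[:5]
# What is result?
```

items has length 7. The slice items[:5] selects indices [0, 1, 2, 3, 4] (0->18, 1->9, 2->3, 3->4, 4->12), giving [18, 9, 3, 4, 12].

[18, 9, 3, 4, 12]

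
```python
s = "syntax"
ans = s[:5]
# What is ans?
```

s has length 6. The slice s[:5] selects indices [0, 1, 2, 3, 4] (0->'s', 1->'y', 2->'n', 3->'t', 4->'a'), giving 'synta'.

'synta'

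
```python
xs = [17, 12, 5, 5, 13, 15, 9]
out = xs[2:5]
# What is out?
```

xs has length 7. The slice xs[2:5] selects indices [2, 3, 4] (2->5, 3->5, 4->13), giving [5, 5, 13].

[5, 5, 13]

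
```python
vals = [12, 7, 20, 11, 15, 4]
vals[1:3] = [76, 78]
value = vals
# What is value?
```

vals starts as [12, 7, 20, 11, 15, 4] (length 6). The slice vals[1:3] covers indices [1, 2] with values [7, 20]. Replacing that slice with [76, 78] (same length) produces [12, 76, 78, 11, 15, 4].

[12, 76, 78, 11, 15, 4]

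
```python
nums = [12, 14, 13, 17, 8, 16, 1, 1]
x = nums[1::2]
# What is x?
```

nums has length 8. The slice nums[1::2] selects indices [1, 3, 5, 7] (1->14, 3->17, 5->16, 7->1), giving [14, 17, 16, 1].

[14, 17, 16, 1]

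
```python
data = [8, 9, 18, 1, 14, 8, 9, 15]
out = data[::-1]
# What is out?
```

data has length 8. The slice data[::-1] selects indices [7, 6, 5, 4, 3, 2, 1, 0] (7->15, 6->9, 5->8, 4->14, 3->1, 2->18, 1->9, 0->8), giving [15, 9, 8, 14, 1, 18, 9, 8].

[15, 9, 8, 14, 1, 18, 9, 8]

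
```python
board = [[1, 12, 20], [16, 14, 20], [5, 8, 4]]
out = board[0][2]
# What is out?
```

board[0] = [1, 12, 20]. Taking column 2 of that row yields 20.

20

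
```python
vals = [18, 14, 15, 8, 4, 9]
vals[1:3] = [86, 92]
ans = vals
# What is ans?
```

vals starts as [18, 14, 15, 8, 4, 9] (length 6). The slice vals[1:3] covers indices [1, 2] with values [14, 15]. Replacing that slice with [86, 92] (same length) produces [18, 86, 92, 8, 4, 9].

[18, 86, 92, 8, 4, 9]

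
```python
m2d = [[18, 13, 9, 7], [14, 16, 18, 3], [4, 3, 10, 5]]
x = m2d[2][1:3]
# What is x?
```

m2d[2] = [4, 3, 10, 5]. m2d[2] has length 4. The slice m2d[2][1:3] selects indices [1, 2] (1->3, 2->10), giving [3, 10].

[3, 10]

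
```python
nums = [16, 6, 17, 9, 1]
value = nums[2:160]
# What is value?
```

nums has length 5. The slice nums[2:160] selects indices [2, 3, 4] (2->17, 3->9, 4->1), giving [17, 9, 1].

[17, 9, 1]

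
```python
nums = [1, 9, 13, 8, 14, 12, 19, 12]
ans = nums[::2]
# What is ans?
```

nums has length 8. The slice nums[::2] selects indices [0, 2, 4, 6] (0->1, 2->13, 4->14, 6->19), giving [1, 13, 14, 19].

[1, 13, 14, 19]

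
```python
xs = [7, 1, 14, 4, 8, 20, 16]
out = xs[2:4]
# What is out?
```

xs has length 7. The slice xs[2:4] selects indices [2, 3] (2->14, 3->4), giving [14, 4].

[14, 4]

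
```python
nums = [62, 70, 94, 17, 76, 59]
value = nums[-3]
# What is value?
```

nums has length 6. Negative index -3 maps to positive index 6 + (-3) = 3. nums[3] = 17.

17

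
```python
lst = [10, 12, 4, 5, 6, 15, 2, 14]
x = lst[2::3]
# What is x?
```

lst has length 8. The slice lst[2::3] selects indices [2, 5] (2->4, 5->15), giving [4, 15].

[4, 15]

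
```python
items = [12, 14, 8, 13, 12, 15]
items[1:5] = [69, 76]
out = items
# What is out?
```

items starts as [12, 14, 8, 13, 12, 15] (length 6). The slice items[1:5] covers indices [1, 2, 3, 4] with values [14, 8, 13, 12]. Replacing that slice with [69, 76] (different length) produces [12, 69, 76, 15].

[12, 69, 76, 15]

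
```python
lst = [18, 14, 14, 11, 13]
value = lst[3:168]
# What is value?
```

lst has length 5. The slice lst[3:168] selects indices [3, 4] (3->11, 4->13), giving [11, 13].

[11, 13]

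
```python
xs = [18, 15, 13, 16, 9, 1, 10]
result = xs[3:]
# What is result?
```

xs has length 7. The slice xs[3:] selects indices [3, 4, 5, 6] (3->16, 4->9, 5->1, 6->10), giving [16, 9, 1, 10].

[16, 9, 1, 10]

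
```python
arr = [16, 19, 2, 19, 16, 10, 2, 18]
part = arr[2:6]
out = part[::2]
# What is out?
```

arr has length 8. The slice arr[2:6] selects indices [2, 3, 4, 5] (2->2, 3->19, 4->16, 5->10), giving [2, 19, 16, 10]. So part = [2, 19, 16, 10]. part has length 4. The slice part[::2] selects indices [0, 2] (0->2, 2->16), giving [2, 16].

[2, 16]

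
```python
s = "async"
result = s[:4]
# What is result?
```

s has length 5. The slice s[:4] selects indices [0, 1, 2, 3] (0->'a', 1->'s', 2->'y', 3->'n'), giving 'asyn'.

'asyn'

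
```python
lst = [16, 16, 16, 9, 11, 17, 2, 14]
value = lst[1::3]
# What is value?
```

lst has length 8. The slice lst[1::3] selects indices [1, 4, 7] (1->16, 4->11, 7->14), giving [16, 11, 14].

[16, 11, 14]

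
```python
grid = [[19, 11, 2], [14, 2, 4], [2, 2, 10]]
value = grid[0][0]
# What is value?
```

grid[0] = [19, 11, 2]. Taking column 0 of that row yields 19.

19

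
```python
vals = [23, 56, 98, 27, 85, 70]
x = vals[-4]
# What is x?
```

vals has length 6. Negative index -4 maps to positive index 6 + (-4) = 2. vals[2] = 98.

98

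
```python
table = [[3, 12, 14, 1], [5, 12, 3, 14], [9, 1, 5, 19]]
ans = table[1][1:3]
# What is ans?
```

table[1] = [5, 12, 3, 14]. table[1] has length 4. The slice table[1][1:3] selects indices [1, 2] (1->12, 2->3), giving [12, 3].

[12, 3]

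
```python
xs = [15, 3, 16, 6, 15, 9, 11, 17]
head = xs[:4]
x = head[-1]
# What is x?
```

xs has length 8. The slice xs[:4] selects indices [0, 1, 2, 3] (0->15, 1->3, 2->16, 3->6), giving [15, 3, 16, 6]. So head = [15, 3, 16, 6]. Then head[-1] = 6.

6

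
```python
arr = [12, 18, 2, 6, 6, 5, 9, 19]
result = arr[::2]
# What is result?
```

arr has length 8. The slice arr[::2] selects indices [0, 2, 4, 6] (0->12, 2->2, 4->6, 6->9), giving [12, 2, 6, 9].

[12, 2, 6, 9]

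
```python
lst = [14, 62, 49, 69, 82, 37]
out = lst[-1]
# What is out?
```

lst has length 6. Negative index -1 maps to positive index 6 + (-1) = 5. lst[5] = 37.

37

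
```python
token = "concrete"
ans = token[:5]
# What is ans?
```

token has length 8. The slice token[:5] selects indices [0, 1, 2, 3, 4] (0->'c', 1->'o', 2->'n', 3->'c', 4->'r'), giving 'concr'.

'concr'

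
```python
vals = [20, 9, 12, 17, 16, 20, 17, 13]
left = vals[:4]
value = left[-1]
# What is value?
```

vals has length 8. The slice vals[:4] selects indices [0, 1, 2, 3] (0->20, 1->9, 2->12, 3->17), giving [20, 9, 12, 17]. So left = [20, 9, 12, 17]. Then left[-1] = 17.

17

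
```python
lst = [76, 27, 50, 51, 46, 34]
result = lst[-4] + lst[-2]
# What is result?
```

lst has length 6. Negative index -4 maps to positive index 6 + (-4) = 2. lst[2] = 50.
lst has length 6. Negative index -2 maps to positive index 6 + (-2) = 4. lst[4] = 46.
Sum: 50 + 46 = 96.

96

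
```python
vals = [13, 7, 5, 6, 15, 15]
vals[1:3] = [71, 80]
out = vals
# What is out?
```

vals starts as [13, 7, 5, 6, 15, 15] (length 6). The slice vals[1:3] covers indices [1, 2] with values [7, 5]. Replacing that slice with [71, 80] (same length) produces [13, 71, 80, 6, 15, 15].

[13, 71, 80, 6, 15, 15]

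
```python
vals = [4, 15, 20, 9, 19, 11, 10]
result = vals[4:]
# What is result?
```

vals has length 7. The slice vals[4:] selects indices [4, 5, 6] (4->19, 5->11, 6->10), giving [19, 11, 10].

[19, 11, 10]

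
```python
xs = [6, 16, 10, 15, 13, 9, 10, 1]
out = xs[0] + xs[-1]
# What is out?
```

xs has length 8. xs[0] = 6.
xs has length 8. Negative index -1 maps to positive index 8 + (-1) = 7. xs[7] = 1.
Sum: 6 + 1 = 7.

7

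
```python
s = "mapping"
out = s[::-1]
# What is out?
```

s has length 7. The slice s[::-1] selects indices [6, 5, 4, 3, 2, 1, 0] (6->'g', 5->'n', 4->'i', 3->'p', 2->'p', 1->'a', 0->'m'), giving 'gnippam'.

'gnippam'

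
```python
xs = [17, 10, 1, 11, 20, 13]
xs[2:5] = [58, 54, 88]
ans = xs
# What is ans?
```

xs starts as [17, 10, 1, 11, 20, 13] (length 6). The slice xs[2:5] covers indices [2, 3, 4] with values [1, 11, 20]. Replacing that slice with [58, 54, 88] (same length) produces [17, 10, 58, 54, 88, 13].

[17, 10, 58, 54, 88, 13]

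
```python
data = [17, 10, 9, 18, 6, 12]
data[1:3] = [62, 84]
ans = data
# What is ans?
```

data starts as [17, 10, 9, 18, 6, 12] (length 6). The slice data[1:3] covers indices [1, 2] with values [10, 9]. Replacing that slice with [62, 84] (same length) produces [17, 62, 84, 18, 6, 12].

[17, 62, 84, 18, 6, 12]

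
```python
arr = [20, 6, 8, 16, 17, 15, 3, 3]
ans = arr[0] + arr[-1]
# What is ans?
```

arr has length 8. arr[0] = 20.
arr has length 8. Negative index -1 maps to positive index 8 + (-1) = 7. arr[7] = 3.
Sum: 20 + 3 = 23.

23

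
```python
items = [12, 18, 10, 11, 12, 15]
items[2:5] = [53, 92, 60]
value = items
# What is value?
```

items starts as [12, 18, 10, 11, 12, 15] (length 6). The slice items[2:5] covers indices [2, 3, 4] with values [10, 11, 12]. Replacing that slice with [53, 92, 60] (same length) produces [12, 18, 53, 92, 60, 15].

[12, 18, 53, 92, 60, 15]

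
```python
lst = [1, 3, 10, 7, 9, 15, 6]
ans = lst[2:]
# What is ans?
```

lst has length 7. The slice lst[2:] selects indices [2, 3, 4, 5, 6] (2->10, 3->7, 4->9, 5->15, 6->6), giving [10, 7, 9, 15, 6].

[10, 7, 9, 15, 6]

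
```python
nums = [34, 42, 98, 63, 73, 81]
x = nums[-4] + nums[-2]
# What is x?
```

nums has length 6. Negative index -4 maps to positive index 6 + (-4) = 2. nums[2] = 98.
nums has length 6. Negative index -2 maps to positive index 6 + (-2) = 4. nums[4] = 73.
Sum: 98 + 73 = 171.

171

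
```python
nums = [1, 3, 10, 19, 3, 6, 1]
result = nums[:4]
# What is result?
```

nums has length 7. The slice nums[:4] selects indices [0, 1, 2, 3] (0->1, 1->3, 2->10, 3->19), giving [1, 3, 10, 19].

[1, 3, 10, 19]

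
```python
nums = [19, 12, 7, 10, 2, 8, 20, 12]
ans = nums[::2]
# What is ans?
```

nums has length 8. The slice nums[::2] selects indices [0, 2, 4, 6] (0->19, 2->7, 4->2, 6->20), giving [19, 7, 2, 20].

[19, 7, 2, 20]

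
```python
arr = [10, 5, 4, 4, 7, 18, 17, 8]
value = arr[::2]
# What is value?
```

arr has length 8. The slice arr[::2] selects indices [0, 2, 4, 6] (0->10, 2->4, 4->7, 6->17), giving [10, 4, 7, 17].

[10, 4, 7, 17]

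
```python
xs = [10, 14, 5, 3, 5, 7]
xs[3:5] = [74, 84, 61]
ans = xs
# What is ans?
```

xs starts as [10, 14, 5, 3, 5, 7] (length 6). The slice xs[3:5] covers indices [3, 4] with values [3, 5]. Replacing that slice with [74, 84, 61] (different length) produces [10, 14, 5, 74, 84, 61, 7].

[10, 14, 5, 74, 84, 61, 7]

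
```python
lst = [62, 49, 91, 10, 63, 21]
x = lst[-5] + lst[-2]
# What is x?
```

lst has length 6. Negative index -5 maps to positive index 6 + (-5) = 1. lst[1] = 49.
lst has length 6. Negative index -2 maps to positive index 6 + (-2) = 4. lst[4] = 63.
Sum: 49 + 63 = 112.

112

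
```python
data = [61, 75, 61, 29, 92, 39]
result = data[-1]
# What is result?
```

data has length 6. Negative index -1 maps to positive index 6 + (-1) = 5. data[5] = 39.

39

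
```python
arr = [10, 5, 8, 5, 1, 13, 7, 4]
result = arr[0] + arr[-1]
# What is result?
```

arr has length 8. arr[0] = 10.
arr has length 8. Negative index -1 maps to positive index 8 + (-1) = 7. arr[7] = 4.
Sum: 10 + 4 = 14.

14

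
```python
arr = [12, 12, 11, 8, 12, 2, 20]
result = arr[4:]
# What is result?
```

arr has length 7. The slice arr[4:] selects indices [4, 5, 6] (4->12, 5->2, 6->20), giving [12, 2, 20].

[12, 2, 20]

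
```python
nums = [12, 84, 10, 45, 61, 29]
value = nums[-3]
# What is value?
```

nums has length 6. Negative index -3 maps to positive index 6 + (-3) = 3. nums[3] = 45.

45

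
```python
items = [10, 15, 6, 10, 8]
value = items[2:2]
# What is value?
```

items has length 5. The slice items[2:2] resolves to an empty index range, so the result is [].

[]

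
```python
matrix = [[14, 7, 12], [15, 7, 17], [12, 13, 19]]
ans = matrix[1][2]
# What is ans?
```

matrix[1] = [15, 7, 17]. Taking column 2 of that row yields 17.

17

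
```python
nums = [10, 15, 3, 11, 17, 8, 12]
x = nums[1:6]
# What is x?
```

nums has length 7. The slice nums[1:6] selects indices [1, 2, 3, 4, 5] (1->15, 2->3, 3->11, 4->17, 5->8), giving [15, 3, 11, 17, 8].

[15, 3, 11, 17, 8]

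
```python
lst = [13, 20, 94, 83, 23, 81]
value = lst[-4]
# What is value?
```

lst has length 6. Negative index -4 maps to positive index 6 + (-4) = 2. lst[2] = 94.

94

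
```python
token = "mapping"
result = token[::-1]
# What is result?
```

token has length 7. The slice token[::-1] selects indices [6, 5, 4, 3, 2, 1, 0] (6->'g', 5->'n', 4->'i', 3->'p', 2->'p', 1->'a', 0->'m'), giving 'gnippam'.

'gnippam'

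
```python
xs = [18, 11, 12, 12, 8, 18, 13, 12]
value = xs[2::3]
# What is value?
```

xs has length 8. The slice xs[2::3] selects indices [2, 5] (2->12, 5->18), giving [12, 18].

[12, 18]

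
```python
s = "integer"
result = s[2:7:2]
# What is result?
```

s has length 7. The slice s[2:7:2] selects indices [2, 4, 6] (2->'t', 4->'g', 6->'r'), giving 'tgr'.

'tgr'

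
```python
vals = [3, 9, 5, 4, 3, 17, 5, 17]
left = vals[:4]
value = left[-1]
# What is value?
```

vals has length 8. The slice vals[:4] selects indices [0, 1, 2, 3] (0->3, 1->9, 2->5, 3->4), giving [3, 9, 5, 4]. So left = [3, 9, 5, 4]. Then left[-1] = 4.

4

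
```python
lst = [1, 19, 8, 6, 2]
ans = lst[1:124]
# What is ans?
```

lst has length 5. The slice lst[1:124] selects indices [1, 2, 3, 4] (1->19, 2->8, 3->6, 4->2), giving [19, 8, 6, 2].

[19, 8, 6, 2]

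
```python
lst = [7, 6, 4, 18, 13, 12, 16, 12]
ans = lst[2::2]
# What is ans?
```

lst has length 8. The slice lst[2::2] selects indices [2, 4, 6] (2->4, 4->13, 6->16), giving [4, 13, 16].

[4, 13, 16]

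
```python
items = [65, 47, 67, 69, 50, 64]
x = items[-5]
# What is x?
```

items has length 6. Negative index -5 maps to positive index 6 + (-5) = 1. items[1] = 47.

47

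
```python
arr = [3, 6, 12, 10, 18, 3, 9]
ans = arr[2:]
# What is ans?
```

arr has length 7. The slice arr[2:] selects indices [2, 3, 4, 5, 6] (2->12, 3->10, 4->18, 5->3, 6->9), giving [12, 10, 18, 3, 9].

[12, 10, 18, 3, 9]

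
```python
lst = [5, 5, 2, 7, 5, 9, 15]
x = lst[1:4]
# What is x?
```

lst has length 7. The slice lst[1:4] selects indices [1, 2, 3] (1->5, 2->2, 3->7), giving [5, 2, 7].

[5, 2, 7]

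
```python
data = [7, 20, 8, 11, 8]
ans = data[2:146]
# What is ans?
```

data has length 5. The slice data[2:146] selects indices [2, 3, 4] (2->8, 3->11, 4->8), giving [8, 11, 8].

[8, 11, 8]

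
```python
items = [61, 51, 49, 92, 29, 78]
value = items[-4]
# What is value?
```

items has length 6. Negative index -4 maps to positive index 6 + (-4) = 2. items[2] = 49.

49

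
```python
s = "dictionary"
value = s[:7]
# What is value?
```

s has length 10. The slice s[:7] selects indices [0, 1, 2, 3, 4, 5, 6] (0->'d', 1->'i', 2->'c', 3->'t', 4->'i', 5->'o', 6->'n'), giving 'diction'.

'diction'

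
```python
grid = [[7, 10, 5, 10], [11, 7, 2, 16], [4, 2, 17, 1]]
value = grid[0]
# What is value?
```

grid has 3 rows. Row 0 is [7, 10, 5, 10].

[7, 10, 5, 10]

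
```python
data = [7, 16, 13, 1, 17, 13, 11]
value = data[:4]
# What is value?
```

data has length 7. The slice data[:4] selects indices [0, 1, 2, 3] (0->7, 1->16, 2->13, 3->1), giving [7, 16, 13, 1].

[7, 16, 13, 1]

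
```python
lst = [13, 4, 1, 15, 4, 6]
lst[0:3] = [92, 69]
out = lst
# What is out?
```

lst starts as [13, 4, 1, 15, 4, 6] (length 6). The slice lst[0:3] covers indices [0, 1, 2] with values [13, 4, 1]. Replacing that slice with [92, 69] (different length) produces [92, 69, 15, 4, 6].

[92, 69, 15, 4, 6]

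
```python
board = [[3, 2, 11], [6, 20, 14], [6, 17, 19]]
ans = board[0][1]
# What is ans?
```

board[0] = [3, 2, 11]. Taking column 1 of that row yields 2.

2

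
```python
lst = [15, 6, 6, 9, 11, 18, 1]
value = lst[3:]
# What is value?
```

lst has length 7. The slice lst[3:] selects indices [3, 4, 5, 6] (3->9, 4->11, 5->18, 6->1), giving [9, 11, 18, 1].

[9, 11, 18, 1]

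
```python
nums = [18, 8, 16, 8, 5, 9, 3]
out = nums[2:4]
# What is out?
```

nums has length 7. The slice nums[2:4] selects indices [2, 3] (2->16, 3->8), giving [16, 8].

[16, 8]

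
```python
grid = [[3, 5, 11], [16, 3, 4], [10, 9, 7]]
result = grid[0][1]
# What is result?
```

grid[0] = [3, 5, 11]. Taking column 1 of that row yields 5.

5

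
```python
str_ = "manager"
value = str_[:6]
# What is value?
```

str_ has length 7. The slice str_[:6] selects indices [0, 1, 2, 3, 4, 5] (0->'m', 1->'a', 2->'n', 3->'a', 4->'g', 5->'e'), giving 'manage'.

'manage'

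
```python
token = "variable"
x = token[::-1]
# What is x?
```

token has length 8. The slice token[::-1] selects indices [7, 6, 5, 4, 3, 2, 1, 0] (7->'e', 6->'l', 5->'b', 4->'a', 3->'i', 2->'r', 1->'a', 0->'v'), giving 'elbairav'.

'elbairav'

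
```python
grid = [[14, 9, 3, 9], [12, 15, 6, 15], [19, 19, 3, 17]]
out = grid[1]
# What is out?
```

grid has 3 rows. Row 1 is [12, 15, 6, 15].

[12, 15, 6, 15]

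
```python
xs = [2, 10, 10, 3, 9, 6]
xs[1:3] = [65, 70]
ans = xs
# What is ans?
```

xs starts as [2, 10, 10, 3, 9, 6] (length 6). The slice xs[1:3] covers indices [1, 2] with values [10, 10]. Replacing that slice with [65, 70] (same length) produces [2, 65, 70, 3, 9, 6].

[2, 65, 70, 3, 9, 6]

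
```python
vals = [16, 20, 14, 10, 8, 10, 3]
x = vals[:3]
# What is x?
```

vals has length 7. The slice vals[:3] selects indices [0, 1, 2] (0->16, 1->20, 2->14), giving [16, 20, 14].

[16, 20, 14]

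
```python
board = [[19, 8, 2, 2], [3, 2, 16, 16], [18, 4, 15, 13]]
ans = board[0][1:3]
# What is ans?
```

board[0] = [19, 8, 2, 2]. board[0] has length 4. The slice board[0][1:3] selects indices [1, 2] (1->8, 2->2), giving [8, 2].

[8, 2]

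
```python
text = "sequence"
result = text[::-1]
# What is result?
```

text has length 8. The slice text[::-1] selects indices [7, 6, 5, 4, 3, 2, 1, 0] (7->'e', 6->'c', 5->'n', 4->'e', 3->'u', 2->'q', 1->'e', 0->'s'), giving 'ecneuqes'.

'ecneuqes'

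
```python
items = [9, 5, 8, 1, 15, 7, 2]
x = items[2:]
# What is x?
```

items has length 7. The slice items[2:] selects indices [2, 3, 4, 5, 6] (2->8, 3->1, 4->15, 5->7, 6->2), giving [8, 1, 15, 7, 2].

[8, 1, 15, 7, 2]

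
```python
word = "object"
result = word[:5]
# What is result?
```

word has length 6. The slice word[:5] selects indices [0, 1, 2, 3, 4] (0->'o', 1->'b', 2->'j', 3->'e', 4->'c'), giving 'objec'.

'objec'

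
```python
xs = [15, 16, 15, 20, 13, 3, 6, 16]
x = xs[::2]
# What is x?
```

xs has length 8. The slice xs[::2] selects indices [0, 2, 4, 6] (0->15, 2->15, 4->13, 6->6), giving [15, 15, 13, 6].

[15, 15, 13, 6]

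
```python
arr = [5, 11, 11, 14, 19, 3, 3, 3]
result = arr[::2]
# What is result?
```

arr has length 8. The slice arr[::2] selects indices [0, 2, 4, 6] (0->5, 2->11, 4->19, 6->3), giving [5, 11, 19, 3].

[5, 11, 19, 3]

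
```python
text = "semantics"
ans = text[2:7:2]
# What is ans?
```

text has length 9. The slice text[2:7:2] selects indices [2, 4, 6] (2->'m', 4->'n', 6->'i'), giving 'mni'.

'mni'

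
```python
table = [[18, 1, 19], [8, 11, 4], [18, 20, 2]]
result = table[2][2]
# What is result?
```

table[2] = [18, 20, 2]. Taking column 2 of that row yields 2.

2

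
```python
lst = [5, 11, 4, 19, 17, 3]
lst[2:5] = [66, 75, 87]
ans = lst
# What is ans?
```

lst starts as [5, 11, 4, 19, 17, 3] (length 6). The slice lst[2:5] covers indices [2, 3, 4] with values [4, 19, 17]. Replacing that slice with [66, 75, 87] (same length) produces [5, 11, 66, 75, 87, 3].

[5, 11, 66, 75, 87, 3]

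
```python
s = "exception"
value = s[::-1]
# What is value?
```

s has length 9. The slice s[::-1] selects indices [8, 7, 6, 5, 4, 3, 2, 1, 0] (8->'n', 7->'o', 6->'i', 5->'t', 4->'p', 3->'e', 2->'c', 1->'x', 0->'e'), giving 'noitpecxe'.

'noitpecxe'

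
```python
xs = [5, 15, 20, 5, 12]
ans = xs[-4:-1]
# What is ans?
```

xs has length 5. The slice xs[-4:-1] selects indices [1, 2, 3] (1->15, 2->20, 3->5), giving [15, 20, 5].

[15, 20, 5]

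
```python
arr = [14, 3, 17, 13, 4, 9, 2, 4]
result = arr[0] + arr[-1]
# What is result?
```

arr has length 8. arr[0] = 14.
arr has length 8. Negative index -1 maps to positive index 8 + (-1) = 7. arr[7] = 4.
Sum: 14 + 4 = 18.

18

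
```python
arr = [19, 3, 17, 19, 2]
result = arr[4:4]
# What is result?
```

arr has length 5. The slice arr[4:4] resolves to an empty index range, so the result is [].

[]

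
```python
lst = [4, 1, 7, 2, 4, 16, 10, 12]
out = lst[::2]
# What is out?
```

lst has length 8. The slice lst[::2] selects indices [0, 2, 4, 6] (0->4, 2->7, 4->4, 6->10), giving [4, 7, 4, 10].

[4, 7, 4, 10]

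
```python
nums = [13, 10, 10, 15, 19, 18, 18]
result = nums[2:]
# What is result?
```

nums has length 7. The slice nums[2:] selects indices [2, 3, 4, 5, 6] (2->10, 3->15, 4->19, 5->18, 6->18), giving [10, 15, 19, 18, 18].

[10, 15, 19, 18, 18]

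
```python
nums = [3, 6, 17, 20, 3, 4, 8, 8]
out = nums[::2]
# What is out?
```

nums has length 8. The slice nums[::2] selects indices [0, 2, 4, 6] (0->3, 2->17, 4->3, 6->8), giving [3, 17, 3, 8].

[3, 17, 3, 8]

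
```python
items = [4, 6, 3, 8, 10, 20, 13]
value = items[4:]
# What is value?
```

items has length 7. The slice items[4:] selects indices [4, 5, 6] (4->10, 5->20, 6->13), giving [10, 20, 13].

[10, 20, 13]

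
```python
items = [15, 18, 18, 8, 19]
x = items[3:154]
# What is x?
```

items has length 5. The slice items[3:154] selects indices [3, 4] (3->8, 4->19), giving [8, 19].

[8, 19]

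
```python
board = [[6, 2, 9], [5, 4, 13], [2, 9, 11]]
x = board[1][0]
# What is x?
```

board[1] = [5, 4, 13]. Taking column 0 of that row yields 5.

5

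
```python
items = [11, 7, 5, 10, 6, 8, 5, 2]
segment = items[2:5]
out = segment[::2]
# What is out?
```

items has length 8. The slice items[2:5] selects indices [2, 3, 4] (2->5, 3->10, 4->6), giving [5, 10, 6]. So segment = [5, 10, 6]. segment has length 3. The slice segment[::2] selects indices [0, 2] (0->5, 2->6), giving [5, 6].

[5, 6]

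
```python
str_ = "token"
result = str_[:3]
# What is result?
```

str_ has length 5. The slice str_[:3] selects indices [0, 1, 2] (0->'t', 1->'o', 2->'k'), giving 'tok'.

'tok'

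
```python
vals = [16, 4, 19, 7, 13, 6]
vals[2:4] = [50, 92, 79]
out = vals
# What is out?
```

vals starts as [16, 4, 19, 7, 13, 6] (length 6). The slice vals[2:4] covers indices [2, 3] with values [19, 7]. Replacing that slice with [50, 92, 79] (different length) produces [16, 4, 50, 92, 79, 13, 6].

[16, 4, 50, 92, 79, 13, 6]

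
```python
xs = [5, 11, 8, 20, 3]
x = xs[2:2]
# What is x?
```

xs has length 5. The slice xs[2:2] resolves to an empty index range, so the result is [].

[]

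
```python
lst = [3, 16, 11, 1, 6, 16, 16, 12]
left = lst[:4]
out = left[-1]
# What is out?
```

lst has length 8. The slice lst[:4] selects indices [0, 1, 2, 3] (0->3, 1->16, 2->11, 3->1), giving [3, 16, 11, 1]. So left = [3, 16, 11, 1]. Then left[-1] = 1.

1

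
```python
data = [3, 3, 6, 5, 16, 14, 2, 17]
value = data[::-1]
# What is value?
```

data has length 8. The slice data[::-1] selects indices [7, 6, 5, 4, 3, 2, 1, 0] (7->17, 6->2, 5->14, 4->16, 3->5, 2->6, 1->3, 0->3), giving [17, 2, 14, 16, 5, 6, 3, 3].

[17, 2, 14, 16, 5, 6, 3, 3]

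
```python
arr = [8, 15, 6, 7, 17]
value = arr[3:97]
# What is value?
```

arr has length 5. The slice arr[3:97] selects indices [3, 4] (3->7, 4->17), giving [7, 17].

[7, 17]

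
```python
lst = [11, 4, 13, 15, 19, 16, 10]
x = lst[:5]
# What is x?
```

lst has length 7. The slice lst[:5] selects indices [0, 1, 2, 3, 4] (0->11, 1->4, 2->13, 3->15, 4->19), giving [11, 4, 13, 15, 19].

[11, 4, 13, 15, 19]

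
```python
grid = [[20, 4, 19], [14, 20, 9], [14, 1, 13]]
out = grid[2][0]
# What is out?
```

grid[2] = [14, 1, 13]. Taking column 0 of that row yields 14.

14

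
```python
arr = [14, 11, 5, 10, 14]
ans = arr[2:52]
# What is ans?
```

arr has length 5. The slice arr[2:52] selects indices [2, 3, 4] (2->5, 3->10, 4->14), giving [5, 10, 14].

[5, 10, 14]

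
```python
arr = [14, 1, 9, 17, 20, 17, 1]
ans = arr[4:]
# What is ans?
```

arr has length 7. The slice arr[4:] selects indices [4, 5, 6] (4->20, 5->17, 6->1), giving [20, 17, 1].

[20, 17, 1]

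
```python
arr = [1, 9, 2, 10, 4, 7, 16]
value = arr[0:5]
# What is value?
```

arr has length 7. The slice arr[0:5] selects indices [0, 1, 2, 3, 4] (0->1, 1->9, 2->2, 3->10, 4->4), giving [1, 9, 2, 10, 4].

[1, 9, 2, 10, 4]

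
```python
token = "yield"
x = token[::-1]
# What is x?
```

token has length 5. The slice token[::-1] selects indices [4, 3, 2, 1, 0] (4->'d', 3->'l', 2->'e', 1->'i', 0->'y'), giving 'dleiy'.

'dleiy'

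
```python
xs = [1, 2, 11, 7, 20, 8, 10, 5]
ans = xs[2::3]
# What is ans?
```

xs has length 8. The slice xs[2::3] selects indices [2, 5] (2->11, 5->8), giving [11, 8].

[11, 8]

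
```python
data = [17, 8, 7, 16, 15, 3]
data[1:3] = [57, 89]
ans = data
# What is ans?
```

data starts as [17, 8, 7, 16, 15, 3] (length 6). The slice data[1:3] covers indices [1, 2] with values [8, 7]. Replacing that slice with [57, 89] (same length) produces [17, 57, 89, 16, 15, 3].

[17, 57, 89, 16, 15, 3]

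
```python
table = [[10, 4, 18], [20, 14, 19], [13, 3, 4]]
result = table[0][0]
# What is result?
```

table[0] = [10, 4, 18]. Taking column 0 of that row yields 10.

10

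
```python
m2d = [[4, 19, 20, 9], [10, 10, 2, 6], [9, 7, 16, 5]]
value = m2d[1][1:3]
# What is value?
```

m2d[1] = [10, 10, 2, 6]. m2d[1] has length 4. The slice m2d[1][1:3] selects indices [1, 2] (1->10, 2->2), giving [10, 2].

[10, 2]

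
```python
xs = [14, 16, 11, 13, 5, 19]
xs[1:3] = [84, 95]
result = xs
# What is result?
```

xs starts as [14, 16, 11, 13, 5, 19] (length 6). The slice xs[1:3] covers indices [1, 2] with values [16, 11]. Replacing that slice with [84, 95] (same length) produces [14, 84, 95, 13, 5, 19].

[14, 84, 95, 13, 5, 19]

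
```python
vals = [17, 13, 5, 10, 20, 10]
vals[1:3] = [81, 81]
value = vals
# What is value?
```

vals starts as [17, 13, 5, 10, 20, 10] (length 6). The slice vals[1:3] covers indices [1, 2] with values [13, 5]. Replacing that slice with [81, 81] (same length) produces [17, 81, 81, 10, 20, 10].

[17, 81, 81, 10, 20, 10]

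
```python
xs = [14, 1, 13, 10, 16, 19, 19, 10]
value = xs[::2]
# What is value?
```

xs has length 8. The slice xs[::2] selects indices [0, 2, 4, 6] (0->14, 2->13, 4->16, 6->19), giving [14, 13, 16, 19].

[14, 13, 16, 19]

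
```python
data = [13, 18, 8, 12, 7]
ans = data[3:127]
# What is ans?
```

data has length 5. The slice data[3:127] selects indices [3, 4] (3->12, 4->7), giving [12, 7].

[12, 7]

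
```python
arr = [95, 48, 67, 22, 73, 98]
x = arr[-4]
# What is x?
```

arr has length 6. Negative index -4 maps to positive index 6 + (-4) = 2. arr[2] = 67.

67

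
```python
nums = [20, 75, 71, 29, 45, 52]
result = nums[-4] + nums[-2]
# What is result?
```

nums has length 6. Negative index -4 maps to positive index 6 + (-4) = 2. nums[2] = 71.
nums has length 6. Negative index -2 maps to positive index 6 + (-2) = 4. nums[4] = 45.
Sum: 71 + 45 = 116.

116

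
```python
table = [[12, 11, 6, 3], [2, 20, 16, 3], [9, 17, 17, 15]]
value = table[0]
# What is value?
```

table has 3 rows. Row 0 is [12, 11, 6, 3].

[12, 11, 6, 3]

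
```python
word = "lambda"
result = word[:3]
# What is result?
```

word has length 6. The slice word[:3] selects indices [0, 1, 2] (0->'l', 1->'a', 2->'m'), giving 'lam'.

'lam'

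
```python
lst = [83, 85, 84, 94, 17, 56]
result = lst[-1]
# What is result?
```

lst has length 6. Negative index -1 maps to positive index 6 + (-1) = 5. lst[5] = 56.

56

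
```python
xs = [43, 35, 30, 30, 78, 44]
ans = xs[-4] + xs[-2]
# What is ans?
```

xs has length 6. Negative index -4 maps to positive index 6 + (-4) = 2. xs[2] = 30.
xs has length 6. Negative index -2 maps to positive index 6 + (-2) = 4. xs[4] = 78.
Sum: 30 + 78 = 108.

108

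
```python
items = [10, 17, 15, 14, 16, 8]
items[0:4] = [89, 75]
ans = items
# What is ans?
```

items starts as [10, 17, 15, 14, 16, 8] (length 6). The slice items[0:4] covers indices [0, 1, 2, 3] with values [10, 17, 15, 14]. Replacing that slice with [89, 75] (different length) produces [89, 75, 16, 8].

[89, 75, 16, 8]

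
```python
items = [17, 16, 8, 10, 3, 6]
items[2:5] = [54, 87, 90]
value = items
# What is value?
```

items starts as [17, 16, 8, 10, 3, 6] (length 6). The slice items[2:5] covers indices [2, 3, 4] with values [8, 10, 3]. Replacing that slice with [54, 87, 90] (same length) produces [17, 16, 54, 87, 90, 6].

[17, 16, 54, 87, 90, 6]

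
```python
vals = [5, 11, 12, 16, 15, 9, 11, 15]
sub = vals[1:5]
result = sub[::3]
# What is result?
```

vals has length 8. The slice vals[1:5] selects indices [1, 2, 3, 4] (1->11, 2->12, 3->16, 4->15), giving [11, 12, 16, 15]. So sub = [11, 12, 16, 15]. sub has length 4. The slice sub[::3] selects indices [0, 3] (0->11, 3->15), giving [11, 15].

[11, 15]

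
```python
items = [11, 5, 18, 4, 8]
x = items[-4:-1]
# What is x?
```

items has length 5. The slice items[-4:-1] selects indices [1, 2, 3] (1->5, 2->18, 3->4), giving [5, 18, 4].

[5, 18, 4]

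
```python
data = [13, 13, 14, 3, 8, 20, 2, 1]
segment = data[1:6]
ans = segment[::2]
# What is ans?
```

data has length 8. The slice data[1:6] selects indices [1, 2, 3, 4, 5] (1->13, 2->14, 3->3, 4->8, 5->20), giving [13, 14, 3, 8, 20]. So segment = [13, 14, 3, 8, 20]. segment has length 5. The slice segment[::2] selects indices [0, 2, 4] (0->13, 2->3, 4->20), giving [13, 3, 20].

[13, 3, 20]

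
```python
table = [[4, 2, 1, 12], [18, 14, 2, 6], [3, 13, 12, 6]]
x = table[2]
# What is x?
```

table has 3 rows. Row 2 is [3, 13, 12, 6].

[3, 13, 12, 6]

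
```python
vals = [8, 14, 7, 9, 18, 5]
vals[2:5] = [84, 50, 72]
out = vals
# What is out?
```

vals starts as [8, 14, 7, 9, 18, 5] (length 6). The slice vals[2:5] covers indices [2, 3, 4] with values [7, 9, 18]. Replacing that slice with [84, 50, 72] (same length) produces [8, 14, 84, 50, 72, 5].

[8, 14, 84, 50, 72, 5]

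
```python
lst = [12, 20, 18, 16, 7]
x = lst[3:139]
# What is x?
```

lst has length 5. The slice lst[3:139] selects indices [3, 4] (3->16, 4->7), giving [16, 7].

[16, 7]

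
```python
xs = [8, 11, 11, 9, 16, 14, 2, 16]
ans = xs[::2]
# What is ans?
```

xs has length 8. The slice xs[::2] selects indices [0, 2, 4, 6] (0->8, 2->11, 4->16, 6->2), giving [8, 11, 16, 2].

[8, 11, 16, 2]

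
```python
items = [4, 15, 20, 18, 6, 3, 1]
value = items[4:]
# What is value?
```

items has length 7. The slice items[4:] selects indices [4, 5, 6] (4->6, 5->3, 6->1), giving [6, 3, 1].

[6, 3, 1]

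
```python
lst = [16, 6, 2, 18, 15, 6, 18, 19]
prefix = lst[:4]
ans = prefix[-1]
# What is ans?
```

lst has length 8. The slice lst[:4] selects indices [0, 1, 2, 3] (0->16, 1->6, 2->2, 3->18), giving [16, 6, 2, 18]. So prefix = [16, 6, 2, 18]. Then prefix[-1] = 18.

18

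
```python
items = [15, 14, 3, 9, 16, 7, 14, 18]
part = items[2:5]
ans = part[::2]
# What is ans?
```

items has length 8. The slice items[2:5] selects indices [2, 3, 4] (2->3, 3->9, 4->16), giving [3, 9, 16]. So part = [3, 9, 16]. part has length 3. The slice part[::2] selects indices [0, 2] (0->3, 2->16), giving [3, 16].

[3, 16]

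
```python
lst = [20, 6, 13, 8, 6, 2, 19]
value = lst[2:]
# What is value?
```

lst has length 7. The slice lst[2:] selects indices [2, 3, 4, 5, 6] (2->13, 3->8, 4->6, 5->2, 6->19), giving [13, 8, 6, 2, 19].

[13, 8, 6, 2, 19]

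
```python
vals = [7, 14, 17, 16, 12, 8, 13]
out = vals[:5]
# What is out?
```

vals has length 7. The slice vals[:5] selects indices [0, 1, 2, 3, 4] (0->7, 1->14, 2->17, 3->16, 4->12), giving [7, 14, 17, 16, 12].

[7, 14, 17, 16, 12]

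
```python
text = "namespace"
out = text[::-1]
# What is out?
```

text has length 9. The slice text[::-1] selects indices [8, 7, 6, 5, 4, 3, 2, 1, 0] (8->'e', 7->'c', 6->'a', 5->'p', 4->'s', 3->'e', 2->'m', 1->'a', 0->'n'), giving 'ecapseman'.

'ecapseman'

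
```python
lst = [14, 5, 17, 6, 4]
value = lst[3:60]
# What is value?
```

lst has length 5. The slice lst[3:60] selects indices [3, 4] (3->6, 4->4), giving [6, 4].

[6, 4]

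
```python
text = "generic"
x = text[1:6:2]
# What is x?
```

text has length 7. The slice text[1:6:2] selects indices [1, 3, 5] (1->'e', 3->'e', 5->'i'), giving 'eei'.

'eei'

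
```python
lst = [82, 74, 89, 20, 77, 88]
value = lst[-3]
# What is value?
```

lst has length 6. Negative index -3 maps to positive index 6 + (-3) = 3. lst[3] = 20.

20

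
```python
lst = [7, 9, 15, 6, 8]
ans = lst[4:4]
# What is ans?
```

lst has length 5. The slice lst[4:4] resolves to an empty index range, so the result is [].

[]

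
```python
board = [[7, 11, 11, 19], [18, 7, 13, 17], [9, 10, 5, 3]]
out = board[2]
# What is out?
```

board has 3 rows. Row 2 is [9, 10, 5, 3].

[9, 10, 5, 3]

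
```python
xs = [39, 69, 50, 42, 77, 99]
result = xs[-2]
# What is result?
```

xs has length 6. Negative index -2 maps to positive index 6 + (-2) = 4. xs[4] = 77.

77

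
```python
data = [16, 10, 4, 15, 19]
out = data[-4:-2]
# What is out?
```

data has length 5. The slice data[-4:-2] selects indices [1, 2] (1->10, 2->4), giving [10, 4].

[10, 4]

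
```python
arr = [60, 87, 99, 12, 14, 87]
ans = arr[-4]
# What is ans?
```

arr has length 6. Negative index -4 maps to positive index 6 + (-4) = 2. arr[2] = 99.

99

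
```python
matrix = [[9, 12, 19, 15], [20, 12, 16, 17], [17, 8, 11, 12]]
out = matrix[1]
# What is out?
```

matrix has 3 rows. Row 1 is [20, 12, 16, 17].

[20, 12, 16, 17]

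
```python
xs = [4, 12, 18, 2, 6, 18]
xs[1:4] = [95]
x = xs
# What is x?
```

xs starts as [4, 12, 18, 2, 6, 18] (length 6). The slice xs[1:4] covers indices [1, 2, 3] with values [12, 18, 2]. Replacing that slice with [95] (different length) produces [4, 95, 6, 18].

[4, 95, 6, 18]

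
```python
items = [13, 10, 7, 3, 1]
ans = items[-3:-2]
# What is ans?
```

items has length 5. The slice items[-3:-2] selects indices [2] (2->7), giving [7].

[7]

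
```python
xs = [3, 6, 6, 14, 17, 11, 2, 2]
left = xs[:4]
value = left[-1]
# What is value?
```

xs has length 8. The slice xs[:4] selects indices [0, 1, 2, 3] (0->3, 1->6, 2->6, 3->14), giving [3, 6, 6, 14]. So left = [3, 6, 6, 14]. Then left[-1] = 14.

14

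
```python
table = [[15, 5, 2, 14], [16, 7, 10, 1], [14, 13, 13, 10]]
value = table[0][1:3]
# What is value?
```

table[0] = [15, 5, 2, 14]. table[0] has length 4. The slice table[0][1:3] selects indices [1, 2] (1->5, 2->2), giving [5, 2].

[5, 2]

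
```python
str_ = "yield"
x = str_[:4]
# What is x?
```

str_ has length 5. The slice str_[:4] selects indices [0, 1, 2, 3] (0->'y', 1->'i', 2->'e', 3->'l'), giving 'yiel'.

'yiel'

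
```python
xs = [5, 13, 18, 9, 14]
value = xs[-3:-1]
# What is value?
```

xs has length 5. The slice xs[-3:-1] selects indices [2, 3] (2->18, 3->9), giving [18, 9].

[18, 9]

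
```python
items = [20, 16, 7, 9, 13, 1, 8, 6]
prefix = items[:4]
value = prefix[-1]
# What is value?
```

items has length 8. The slice items[:4] selects indices [0, 1, 2, 3] (0->20, 1->16, 2->7, 3->9), giving [20, 16, 7, 9]. So prefix = [20, 16, 7, 9]. Then prefix[-1] = 9.

9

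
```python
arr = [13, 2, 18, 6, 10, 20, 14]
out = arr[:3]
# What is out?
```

arr has length 7. The slice arr[:3] selects indices [0, 1, 2] (0->13, 1->2, 2->18), giving [13, 2, 18].

[13, 2, 18]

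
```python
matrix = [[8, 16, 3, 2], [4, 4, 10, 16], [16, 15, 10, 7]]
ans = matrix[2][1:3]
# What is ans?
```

matrix[2] = [16, 15, 10, 7]. matrix[2] has length 4. The slice matrix[2][1:3] selects indices [1, 2] (1->15, 2->10), giving [15, 10].

[15, 10]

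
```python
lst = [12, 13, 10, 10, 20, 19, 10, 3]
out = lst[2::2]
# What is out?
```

lst has length 8. The slice lst[2::2] selects indices [2, 4, 6] (2->10, 4->20, 6->10), giving [10, 20, 10].

[10, 20, 10]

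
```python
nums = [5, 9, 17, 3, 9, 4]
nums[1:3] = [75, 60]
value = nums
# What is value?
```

nums starts as [5, 9, 17, 3, 9, 4] (length 6). The slice nums[1:3] covers indices [1, 2] with values [9, 17]. Replacing that slice with [75, 60] (same length) produces [5, 75, 60, 3, 9, 4].

[5, 75, 60, 3, 9, 4]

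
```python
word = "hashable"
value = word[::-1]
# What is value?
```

word has length 8. The slice word[::-1] selects indices [7, 6, 5, 4, 3, 2, 1, 0] (7->'e', 6->'l', 5->'b', 4->'a', 3->'h', 2->'s', 1->'a', 0->'h'), giving 'elbahsah'.

'elbahsah'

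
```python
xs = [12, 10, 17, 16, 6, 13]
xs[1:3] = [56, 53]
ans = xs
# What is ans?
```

xs starts as [12, 10, 17, 16, 6, 13] (length 6). The slice xs[1:3] covers indices [1, 2] with values [10, 17]. Replacing that slice with [56, 53] (same length) produces [12, 56, 53, 16, 6, 13].

[12, 56, 53, 16, 6, 13]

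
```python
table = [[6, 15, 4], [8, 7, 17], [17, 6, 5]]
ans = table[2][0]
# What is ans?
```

table[2] = [17, 6, 5]. Taking column 0 of that row yields 17.

17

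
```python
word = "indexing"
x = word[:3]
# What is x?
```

word has length 8. The slice word[:3] selects indices [0, 1, 2] (0->'i', 1->'n', 2->'d'), giving 'ind'.

'ind'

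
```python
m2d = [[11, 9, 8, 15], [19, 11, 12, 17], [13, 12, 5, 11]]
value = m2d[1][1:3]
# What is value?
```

m2d[1] = [19, 11, 12, 17]. m2d[1] has length 4. The slice m2d[1][1:3] selects indices [1, 2] (1->11, 2->12), giving [11, 12].

[11, 12]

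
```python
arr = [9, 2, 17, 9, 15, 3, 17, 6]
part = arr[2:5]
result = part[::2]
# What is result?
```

arr has length 8. The slice arr[2:5] selects indices [2, 3, 4] (2->17, 3->9, 4->15), giving [17, 9, 15]. So part = [17, 9, 15]. part has length 3. The slice part[::2] selects indices [0, 2] (0->17, 2->15), giving [17, 15].

[17, 15]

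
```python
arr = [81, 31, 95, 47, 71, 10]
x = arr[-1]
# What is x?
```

arr has length 6. Negative index -1 maps to positive index 6 + (-1) = 5. arr[5] = 10.

10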